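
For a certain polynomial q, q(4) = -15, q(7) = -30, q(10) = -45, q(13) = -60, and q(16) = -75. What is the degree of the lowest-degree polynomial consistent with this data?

Forward differences of the values at t = 4, 7, 10, 13, 16:
  q  : -15  -30  -45  -60  -75
  Δ  : -15  -15  -15  -15
  Δ^2: 0  0  0
  Δ^3: 0  0
  Δ^4: 0
The first differences are constant (-15) and nonzero, while all higher differences vanish, so the minimal degree is 1.

1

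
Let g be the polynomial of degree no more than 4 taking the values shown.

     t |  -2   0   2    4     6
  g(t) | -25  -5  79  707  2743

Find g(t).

Write g(t) = at^4 + bt^3 + ct^2 + dt + e. Substituting each data point gives a linear system:
  16a - 8b + 4c - 2d + e = -25
  e = -5
  16a + 8b + 4c + 2d + e = 79
  256a + 64b + 16c + 4d + e = 707
  1296a + 216b + 36c + 6d + e = 2743
Solving the system yields a = 1, b = 6, c = 4, d = 2, e = -5.
So g(t) = t⁴ + 6t³ + 4t² + 2t - 5.
Check: g(0) = -5. ✓

g(t) = t^4 + 6t^3 + 4t^2 + 2t - 5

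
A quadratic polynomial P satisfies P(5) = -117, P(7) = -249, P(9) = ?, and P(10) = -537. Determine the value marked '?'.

-429

The 3 known points determine the degree-2 polynomial uniquely.
Write P(t) = at^2 + bt + c. Substituting each data point gives a linear system:
  25a + 5b + c = -117
  49a + 7b + c = -249
  100a + 10b + c = -537
Solving the system yields a = -6, b = 6, c = 3.
So P(t) = -6t^2 + 6t + 3.
Then P(9) = -429.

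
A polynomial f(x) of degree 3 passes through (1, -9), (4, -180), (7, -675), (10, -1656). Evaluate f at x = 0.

Using the Lagrange interpolation formula with nodes 1, 4, 7, 10:
  L_0(x) = (x - 4)(x - 7)(x - 10) / -162
  L_1(x) = (x - 1)(x - 7)(x - 10) / 54
  L_2(x) = (x - 1)(x - 4)(x - 10) / -54
  L_3(x) = (x - 1)(x - 4)(x - 7) / 162
Then f(x) = -9·L_0(x) - 180·L_1(x) - 675·L_2(x) - 1656·L_3(x).
Expanding and collecting terms gives f(x) = -x³ - 6x² - 6x + 4.
Evaluating at x = 0: f(0) = 4.

4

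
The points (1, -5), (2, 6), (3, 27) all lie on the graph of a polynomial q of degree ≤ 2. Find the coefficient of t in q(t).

Write q(t) = at^2 + bt + c. Substituting each data point gives a linear system:
  a + b + c = -5
  4a + 2b + c = 6
  9a + 3b + c = 27
Solving the system yields a = 5, b = -4, c = -6.
So q(t) = 5t^2 - 4t - 6.
The coefficient of t is -4.

-4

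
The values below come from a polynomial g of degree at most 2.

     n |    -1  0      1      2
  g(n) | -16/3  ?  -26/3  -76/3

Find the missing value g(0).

On equispaced nodes a degree-2 polynomial has vanishing third forward difference, so
  - g(-1) + 3·g(0) - 3·g(1) + g(2) = 0.
Substituting the known values and solving for g(0):
  3·g(0) = -6
  g(0) = -2.

-2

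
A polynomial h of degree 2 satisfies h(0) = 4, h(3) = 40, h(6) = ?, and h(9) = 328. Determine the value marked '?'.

The 3 known points determine the degree-2 polynomial uniquely.
Write h(s) = as^2 + bs + c. Substituting each data point gives a linear system:
  c = 4
  9a + 3b + c = 40
  81a + 9b + c = 328
Solving the system yields a = 4, b = 0, c = 4.
So h(s) = 4s² + 4.
Then h(6) = 148.

148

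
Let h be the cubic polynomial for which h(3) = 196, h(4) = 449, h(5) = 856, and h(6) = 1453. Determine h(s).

Using the Lagrange interpolation formula with nodes 3, 4, 5, 6:
  L_0(s) = (s - 4)(s - 5)(s - 6) / -6
  L_1(s) = (s - 3)(s - 5)(s - 6) / 2
  L_2(s) = (s - 3)(s - 4)(s - 6) / -2
  L_3(s) = (s - 3)(s - 4)(s - 5) / 6
Then h(s) = 196·L_0(s) + 449·L_1(s) + 856·L_2(s) + 1453·L_3(s).
Expanding and collecting terms gives h(s) = 6s³ + 5s² - 4s + 1.
Check: h(6) = 1453. ✓

h(s) = 6s^3 + 5s^2 - 4s + 1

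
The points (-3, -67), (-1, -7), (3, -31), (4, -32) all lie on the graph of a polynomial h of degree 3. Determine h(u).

h(u) = u^3 - 5u^2 - 3u - 4

Using the Lagrange interpolation formula with nodes -3, -1, 3, 4:
  L_0(u) = (u + 1)(u - 3)(u - 4) / -84
  L_1(u) = (u + 3)(u - 3)(u - 4) / 40
  L_2(u) = (u + 3)(u + 1)(u - 4) / -24
  L_3(u) = (u + 3)(u + 1)(u - 3) / 35
Then h(u) = -67·L_0(u) - 7·L_1(u) - 31·L_2(u) - 32·L_3(u).
Expanding and collecting terms gives h(u) = u^3 - 5u^2 - 3u - 4.
Check: h(3) = -31. ✓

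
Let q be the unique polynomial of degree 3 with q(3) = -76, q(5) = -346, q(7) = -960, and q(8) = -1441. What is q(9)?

Using the Lagrange interpolation formula with nodes 3, 5, 7, 8:
  L_0(x) = (x - 5)(x - 7)(x - 8) / -40
  L_1(x) = (x - 3)(x - 7)(x - 8) / 12
  L_2(x) = (x - 3)(x - 5)(x - 8) / -8
  L_3(x) = (x - 3)(x - 5)(x - 7) / 15
Then q(x) = -76·L_0(x) - 346·L_1(x) - 960·L_2(x) - 1441·L_3(x).
Expanding and collecting terms gives q(x) = -3x^3 + 2x^2 - 4x - 1.
Evaluating at x = 9: q(9) = -2062.

-2062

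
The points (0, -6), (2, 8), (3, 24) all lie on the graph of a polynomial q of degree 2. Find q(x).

q(x) = 3x^2 + x - 6

Using the Lagrange interpolation formula with nodes 0, 2, 3:
  L_0(x) = (x - 2)(x - 3) / 6
  L_1(x) = x(x - 3) / -2
  L_2(x) = x(x - 2) / 3
Then q(x) = -6·L_0(x) + 8·L_1(x) + 24·L_2(x).
Expanding and collecting terms gives q(x) = 3x² + x - 6.
Check: q(0) = -6. ✓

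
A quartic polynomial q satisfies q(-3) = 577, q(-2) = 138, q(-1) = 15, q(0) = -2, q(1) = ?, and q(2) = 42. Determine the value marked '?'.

-3

The 5 known points determine the degree-4 polynomial uniquely.
Write q(x) = ax^4 + bx^3 + cx^2 + dx + e. Substituting each data point gives a linear system:
  81a - 27b + 9c - 3d + e = 577
  16a - 8b + 4c - 2d + e = 138
  a - b + c - d + e = 15
  e = -2
  16a + 8b + 4c + 2d + e = 42
Solving the system yields a = 5, b = -5, c = 3, d = -4, e = -2.
So q(x) = 5x^4 - 5x^3 + 3x^2 - 4x - 2.
Then q(1) = -3.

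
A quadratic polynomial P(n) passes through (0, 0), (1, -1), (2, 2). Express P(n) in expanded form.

Using the Lagrange interpolation formula with nodes 0, 1, 2:
  L_0(n) = (n - 1)(n - 2) / 2
  L_1(n) = n(n - 2) / -1
  L_2(n) = n(n - 1) / 2
Then P(n) = 0·L_0(n) - 1·L_1(n) + 2·L_2(n).
Expanding and collecting terms gives P(n) = 2n^2 - 3n.
Check: P(0) = 0. ✓

P(n) = 2n^2 - 3n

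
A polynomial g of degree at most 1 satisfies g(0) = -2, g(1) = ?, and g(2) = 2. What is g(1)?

0

The 2 known points determine the degree-1 polynomial uniquely.
Write g(n) = an + b. Substituting each data point gives a linear system:
  b = -2
  2a + b = 2
Solving the system yields a = 2, b = -2.
So g(n) = 2n - 2.
Then g(1) = 0.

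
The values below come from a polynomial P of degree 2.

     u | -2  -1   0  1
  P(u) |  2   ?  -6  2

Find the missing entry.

-6

The 3 known points determine the degree-2 polynomial uniquely.
Write P(u) = au^2 + bu + c. Substituting each data point gives a linear system:
  4a - 2b + c = 2
  c = -6
  a + b + c = 2
Solving the system yields a = 4, b = 4, c = -6.
So P(u) = 4u^2 + 4u - 6.
Then P(-1) = -6.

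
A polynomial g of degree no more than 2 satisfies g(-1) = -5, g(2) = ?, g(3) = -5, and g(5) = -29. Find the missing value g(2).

1

The 3 known points determine the degree-2 polynomial uniquely.
Write g(t) = at^2 + bt + c. Substituting each data point gives a linear system:
  a - b + c = -5
  9a + 3b + c = -5
  25a + 5b + c = -29
Solving the system yields a = -2, b = 4, c = 1.
So g(t) = -2t^2 + 4t + 1.
Then g(2) = 1.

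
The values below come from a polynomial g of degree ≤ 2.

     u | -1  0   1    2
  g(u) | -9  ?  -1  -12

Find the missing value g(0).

0

The 3 known points determine the degree-2 polynomial uniquely.
Write g(u) = au^2 + bu + c. Substituting each data point gives a linear system:
  a - b + c = -9
  a + b + c = -1
  4a + 2b + c = -12
Solving the system yields a = -5, b = 4, c = 0.
So g(u) = -5u^2 + 4u.
Then g(0) = 0.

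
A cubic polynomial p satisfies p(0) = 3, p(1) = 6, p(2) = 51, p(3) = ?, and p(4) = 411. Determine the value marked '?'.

174

The 4 known points determine the degree-3 polynomial uniquely.
Write p(s) = as^3 + bs^2 + cs + d. Substituting each data point gives a linear system:
  d = 3
  a + b + c + d = 6
  8a + 4b + 2c + d = 51
  64a + 16b + 4c + d = 411
Solving the system yields a = 6, b = 3, c = -6, d = 3.
So p(s) = 6s^3 + 3s^2 - 6s + 3.
Then p(3) = 174.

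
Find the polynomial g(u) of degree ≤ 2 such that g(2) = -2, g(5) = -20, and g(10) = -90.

g(u) = -u^2 + u

Write g(u) = au^2 + bu + c. Substituting each data point gives a linear system:
  4a + 2b + c = -2
  25a + 5b + c = -20
  100a + 10b + c = -90
Solving the system yields a = -1, b = 1, c = 0.
So g(u) = -u² + u.
Check: g(2) = -2. ✓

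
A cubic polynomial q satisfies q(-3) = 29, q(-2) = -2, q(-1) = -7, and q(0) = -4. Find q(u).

Write q(u) = au^3 + bu^2 + cu + d. Substituting each data point gives a linear system:
  -27a + 9b - 3c + d = 29
  -8a + 4b - 2c + d = -2
  -a + b - c + d = -7
  d = -4
Solving the system yields a = -3, b = -5, c = 1, d = -4.
So q(u) = -3u^3 - 5u^2 + u - 4.
Check: q(-3) = 29. ✓

q(u) = -3u^3 - 5u^2 + u - 4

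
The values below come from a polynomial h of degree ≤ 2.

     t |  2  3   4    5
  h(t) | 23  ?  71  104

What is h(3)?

On equispaced nodes a degree-2 polynomial has vanishing third forward difference, so
  - h(2) + 3·h(3) - 3·h(4) + h(5) = 0.
Substituting the known values and solving for h(3):
  3·h(3) = 132
  h(3) = 44.

44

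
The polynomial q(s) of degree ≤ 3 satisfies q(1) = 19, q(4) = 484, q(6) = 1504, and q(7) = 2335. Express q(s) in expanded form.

q(s) = 6s^3 + 5s^2 + 4s + 4

Using the Lagrange interpolation formula with nodes 1, 4, 6, 7:
  L_0(s) = (s - 4)(s - 6)(s - 7) / -90
  L_1(s) = (s - 1)(s - 6)(s - 7) / 18
  L_2(s) = (s - 1)(s - 4)(s - 7) / -10
  L_3(s) = (s - 1)(s - 4)(s - 6) / 18
Then q(s) = 19·L_0(s) + 484·L_1(s) + 1504·L_2(s) + 2335·L_3(s).
Expanding and collecting terms gives q(s) = 6s³ + 5s² + 4s + 4.
Check: q(6) = 1504. ✓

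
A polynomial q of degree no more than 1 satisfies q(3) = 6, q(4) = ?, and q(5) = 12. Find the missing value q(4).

9

The 2 known points determine the degree-1 polynomial uniquely.
Write q(u) = au + b. Substituting each data point gives a linear system:
  3a + b = 6
  5a + b = 12
Solving the system yields a = 3, b = -3.
So q(u) = 3u - 3.
Then q(4) = 9.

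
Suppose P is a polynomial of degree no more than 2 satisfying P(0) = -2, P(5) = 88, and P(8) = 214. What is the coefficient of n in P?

3

Write P(n) = an^2 + bn + c. Substituting each data point gives a linear system:
  c = -2
  25a + 5b + c = 88
  64a + 8b + c = 214
Solving the system yields a = 3, b = 3, c = -2.
So P(n) = 3n^2 + 3n - 2.
The coefficient of n is 3.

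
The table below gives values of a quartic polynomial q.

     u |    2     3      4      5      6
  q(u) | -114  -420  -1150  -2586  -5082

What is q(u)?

Write q(u) = au^4 + bu^3 + cu^2 + du + e. Substituting each data point gives a linear system:
  16a + 8b + 4c + 2d + e = -114
  81a + 27b + 9c + 3d + e = -420
  256a + 64b + 16c + 4d + e = -1150
  625a + 125b + 25c + 5d + e = -2586
  1296a + 216b + 36c + 6d + e = -5082
Solving the system yields a = -3, b = -5, c = -2, d = -6, e = -6.
So q(u) = -3u^4 - 5u^3 - 2u^2 - 6u - 6.
Check: q(3) = -420. ✓

q(u) = -3u^4 - 5u^3 - 2u^2 - 6u - 6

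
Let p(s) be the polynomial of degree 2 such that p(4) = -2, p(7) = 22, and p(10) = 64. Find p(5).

4

Using the Lagrange interpolation formula with nodes 4, 7, 10:
  L_0(s) = (s - 7)(s - 10) / 18
  L_1(s) = (s - 4)(s - 10) / -9
  L_2(s) = (s - 4)(s - 7) / 18
Then p(s) = -2·L_0(s) + 22·L_1(s) + 64·L_2(s).
Expanding and collecting terms gives p(s) = s^2 - 3s - 6.
Evaluating at s = 5: p(5) = 4.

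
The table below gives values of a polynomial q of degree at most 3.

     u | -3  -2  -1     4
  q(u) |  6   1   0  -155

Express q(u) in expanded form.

Using the Lagrange interpolation formula with nodes -3, -2, -1, 4:
  L_0(u) = (u + 2)(u + 1)(u - 4) / -14
  L_1(u) = (u + 3)(u + 1)(u - 4) / 6
  L_2(u) = (u + 3)(u + 2)(u - 4) / -10
  L_3(u) = (u + 3)(u + 2)(u + 1) / 210
Then q(u) = 6·L_0(u) + 1·L_1(u) + 0·L_2(u) - 155·L_3(u).
Expanding and collecting terms gives q(u) = -u^3 - 4u^2 - 6u - 3.
Check: q(-1) = 0. ✓

q(u) = -u^3 - 4u^2 - 6u - 3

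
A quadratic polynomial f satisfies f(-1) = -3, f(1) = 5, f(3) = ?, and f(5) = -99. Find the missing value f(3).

On equispaced nodes a degree-2 polynomial has vanishing third forward difference, so
  - f(-1) + 3·f(1) - 3·f(3) + f(5) = 0.
Substituting the known values and solving for f(3):
  -3·f(3) = 81
  f(3) = -27.

-27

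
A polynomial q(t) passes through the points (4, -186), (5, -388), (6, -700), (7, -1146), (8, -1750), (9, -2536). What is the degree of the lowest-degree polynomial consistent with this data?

3

Forward differences of the values at t = 4, 5, 6, 7, 8, 9:
  q  : -186  -388  -700  -1146  -1750  -2536
  Δ  : -202  -312  -446  -604  -786
  Δ^2: -110  -134  -158  -182
  Δ^3: -24  -24  -24
  Δ^4: 0  0
  Δ^5: 0
The third differences are constant (-24) and nonzero, while all higher differences vanish, so the minimal degree is 3.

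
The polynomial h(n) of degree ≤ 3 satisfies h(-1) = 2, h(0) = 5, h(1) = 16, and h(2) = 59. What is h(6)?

Using the Lagrange interpolation formula with nodes -1, 0, 1, 2:
  L_0(n) = n(n - 1)(n - 2) / -6
  L_1(n) = (n + 1)(n - 1)(n - 2) / 2
  L_2(n) = (n + 1)n(n - 2) / -2
  L_3(n) = (n + 1)n(n - 1) / 6
Then h(n) = 2·L_0(n) + 5·L_1(n) + 16·L_2(n) + 59·L_3(n).
Expanding and collecting terms gives h(n) = 4n^3 + 4n^2 + 3n + 5.
Evaluating at n = 6: h(6) = 1031.

1031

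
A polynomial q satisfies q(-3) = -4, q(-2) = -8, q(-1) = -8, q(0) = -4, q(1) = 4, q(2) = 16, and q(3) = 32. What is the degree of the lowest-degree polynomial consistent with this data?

2

Forward differences of the values at t = -3, -2, -1, 0, 1, 2, 3:
  q  : -4  -8  -8  -4  4  16  32
  Δ  : -4  0  4  8  12  16
  Δ^2: 4  4  4  4  4
  Δ^3: 0  0  0  0
  Δ^4: 0  0  0
  Δ^5: 0  0
  Δ^6: 0
The second differences are constant (4) and nonzero, while all higher differences vanish, so the minimal degree is 2.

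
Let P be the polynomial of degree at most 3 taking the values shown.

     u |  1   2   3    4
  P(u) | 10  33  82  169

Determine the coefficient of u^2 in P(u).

1

Write P(u) = au^3 + bu^2 + cu + d. Substituting each data point gives a linear system:
  a + b + c + d = 10
  8a + 4b + 2c + d = 33
  27a + 9b + 3c + d = 82
  64a + 16b + 4c + d = 169
Solving the system yields a = 2, b = 1, c = 6, d = 1.
So P(u) = 2u^3 + u^2 + 6u + 1.
The coefficient of u^2 is 1.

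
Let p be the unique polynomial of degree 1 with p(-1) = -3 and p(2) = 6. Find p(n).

Using the Lagrange interpolation formula with nodes -1, 2:
  L_0(n) = (n - 2) / -3
  L_1(n) = (n + 1) / 3
Then p(n) = -3·L_0(n) + 6·L_1(n).
Expanding and collecting terms gives p(n) = 3n.
Check: p(2) = 6. ✓

p(n) = 3n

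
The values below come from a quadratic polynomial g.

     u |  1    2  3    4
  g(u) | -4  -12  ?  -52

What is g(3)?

The 3 known points determine the degree-2 polynomial uniquely.
Write g(u) = au^2 + bu + c. Substituting each data point gives a linear system:
  a + b + c = -4
  4a + 2b + c = -12
  16a + 4b + c = -52
Solving the system yields a = -4, b = 4, c = -4.
So g(u) = -4u² + 4u - 4.
Then g(3) = -28.

-28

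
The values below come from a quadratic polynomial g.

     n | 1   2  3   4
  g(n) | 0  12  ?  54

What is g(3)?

30

On equispaced nodes a degree-2 polynomial has vanishing third forward difference, so
  - g(1) + 3·g(2) - 3·g(3) + g(4) = 0.
Substituting the known values and solving for g(3):
  -3·g(3) = -90
  g(3) = 30.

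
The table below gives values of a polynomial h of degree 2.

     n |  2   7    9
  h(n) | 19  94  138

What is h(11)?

190

Using the Lagrange interpolation formula with nodes 2, 7, 9:
  L_0(n) = (n - 7)(n - 9) / 35
  L_1(n) = (n - 2)(n - 9) / -10
  L_2(n) = (n - 2)(n - 7) / 14
Then h(n) = 19·L_0(n) + 94·L_1(n) + 138·L_2(n).
Expanding and collecting terms gives h(n) = n^2 + 6n + 3.
Evaluating at n = 11: h(11) = 190.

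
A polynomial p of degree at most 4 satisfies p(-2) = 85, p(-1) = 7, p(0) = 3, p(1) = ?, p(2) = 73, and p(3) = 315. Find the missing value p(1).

13

On equispaced nodes a degree-4 polynomial has vanishing fifth forward difference, so
  - p(-2) + 5·p(-1) - 10·p(0) + 10·p(1) - 5·p(2) + p(3) = 0.
Substituting the known values and solving for p(1):
  10·p(1) = 130
  p(1) = 13.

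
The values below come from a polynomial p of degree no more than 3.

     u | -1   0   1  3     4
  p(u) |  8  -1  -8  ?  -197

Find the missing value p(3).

-88

The 4 known points determine the degree-3 polynomial uniquely.
Write p(u) = au^3 + bu^2 + cu + d. Substituting each data point gives a linear system:
  -a + b - c + d = 8
  d = -1
  a + b + c + d = -8
  64a + 16b + 4c + d = -197
Solving the system yields a = -3, b = 1, c = -5, d = -1.
So p(u) = -3u^3 + u^2 - 5u - 1.
Then p(3) = -88.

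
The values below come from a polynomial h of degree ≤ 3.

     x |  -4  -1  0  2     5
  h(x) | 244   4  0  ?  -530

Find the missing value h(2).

The 4 known points determine the degree-3 polynomial uniquely.
Write h(x) = ax^3 + bx^2 + cx + d. Substituting each data point gives a linear system:
  -64a + 16b - 4c + d = 244
  -a + b - c + d = 4
  d = 0
  125a + 25b + 5c + d = -530
Solving the system yields a = -4, b = -1, c = -1, d = 0.
So h(x) = -4x^3 - x^2 - x.
Then h(2) = -38.

-38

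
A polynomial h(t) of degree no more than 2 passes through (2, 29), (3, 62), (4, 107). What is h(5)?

Using the Lagrange interpolation formula with nodes 2, 3, 4:
  L_0(t) = (t - 3)(t - 4) / 2
  L_1(t) = (t - 2)(t - 4) / -1
  L_2(t) = (t - 2)(t - 3) / 2
Then h(t) = 29·L_0(t) + 62·L_1(t) + 107·L_2(t).
Expanding and collecting terms gives h(t) = 6t^2 + 3t - 1.
Evaluating at t = 5: h(5) = 164.

164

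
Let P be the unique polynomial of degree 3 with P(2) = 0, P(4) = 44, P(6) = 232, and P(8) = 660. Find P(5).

114

Forward differences of the values at x = 2, 4, 6, 8:
  P  : 0  44  232  660
  Δ  : 44  188  428
  Δ^2: 144  240
  Δ^3: 96
The third differences are constant, confirming degree 3.
Interpolating (Newton forward form) and evaluating at x = 5 gives P(5) = 114.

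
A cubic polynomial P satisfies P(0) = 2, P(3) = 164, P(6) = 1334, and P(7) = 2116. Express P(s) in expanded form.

Write P(s) = as^3 + bs^2 + cs + d. Substituting each data point gives a linear system:
  d = 2
  27a + 9b + 3c + d = 164
  216a + 36b + 6c + d = 1334
  343a + 49b + 7c + d = 2116
Solving the system yields a = 6, b = 2, c = -6, d = 2.
So P(s) = 6s^3 + 2s^2 - 6s + 2.
Check: P(6) = 1334. ✓

P(s) = 6s^3 + 2s^2 - 6s + 2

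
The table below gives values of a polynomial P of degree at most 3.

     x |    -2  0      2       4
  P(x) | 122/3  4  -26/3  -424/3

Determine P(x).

P(x) = -3x^3 + 3x^2 - (1/3)x + 4

Write P(x) = ax^3 + bx^2 + cx + d. Substituting each data point gives a linear system:
  -8a + 4b - 2c + d = 122/3
  d = 4
  8a + 4b + 2c + d = -26/3
  64a + 16b + 4c + d = -424/3
Solving the system yields a = -3, b = 3, c = -1/3, d = 4.
So P(x) = -3x³ + 3x² - (1/3)x + 4.
Check: P(4) = -424/3. ✓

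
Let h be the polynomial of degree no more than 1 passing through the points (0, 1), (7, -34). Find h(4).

Using the Lagrange interpolation formula with nodes 0, 7:
  L_0(s) = (s - 7) / -7
  L_1(s) = s / 7
Then h(s) = 1·L_0(s) - 34·L_1(s).
Expanding and collecting terms gives h(s) = -5s + 1.
Evaluating at s = 4: h(4) = -19.

-19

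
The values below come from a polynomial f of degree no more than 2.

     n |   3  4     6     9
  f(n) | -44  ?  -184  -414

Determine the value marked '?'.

-242/3

The 3 known points determine the degree-2 polynomial uniquely.
Write f(n) = an^2 + bn + c. Substituting each data point gives a linear system:
  9a + 3b + c = -44
  36a + 6b + c = -184
  81a + 9b + c = -414
Solving the system yields a = -5, b = -5/3, c = 6.
So f(n) = -5n^2 - (5/3)n + 6.
Then f(4) = -242/3.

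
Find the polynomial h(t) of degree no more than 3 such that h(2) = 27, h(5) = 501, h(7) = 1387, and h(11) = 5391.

Write h(t) = at^3 + bt^2 + ct + d. Substituting each data point gives a linear system:
  8a + 4b + 2c + d = 27
  125a + 25b + 5c + d = 501
  343a + 49b + 7c + d = 1387
  1331a + 121b + 11c + d = 5391
Solving the system yields a = 4, b = 1, c = -5, d = 1.
So h(t) = 4t³ + t² - 5t + 1.
Check: h(7) = 1387. ✓

h(t) = 4t^3 + t^2 - 5t + 1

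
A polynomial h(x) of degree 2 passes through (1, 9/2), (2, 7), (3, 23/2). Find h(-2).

Write h(x) = ax^2 + bx + c. Substituting each data point gives a linear system:
  a + b + c = 9/2
  4a + 2b + c = 7
  9a + 3b + c = 23/2
Solving the system yields a = 1, b = -1/2, c = 4.
So h(x) = x^2 - (1/2)x + 4.
Then h(-2) = 9.

9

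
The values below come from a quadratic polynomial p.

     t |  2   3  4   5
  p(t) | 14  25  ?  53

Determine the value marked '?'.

The 3 known points determine the degree-2 polynomial uniquely.
Write p(t) = at^2 + bt + c. Substituting each data point gives a linear system:
  4a + 2b + c = 14
  9a + 3b + c = 25
  25a + 5b + c = 53
Solving the system yields a = 1, b = 6, c = -2.
So p(t) = t^2 + 6t - 2.
Then p(4) = 38.

38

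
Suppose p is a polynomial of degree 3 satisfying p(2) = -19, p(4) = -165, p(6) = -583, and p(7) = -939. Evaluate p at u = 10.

-2811

Using the Lagrange interpolation formula with nodes 2, 4, 6, 7:
  L_0(u) = (u - 4)(u - 6)(u - 7) / -40
  L_1(u) = (u - 2)(u - 6)(u - 7) / 12
  L_2(u) = (u - 2)(u - 4)(u - 7) / -8
  L_3(u) = (u - 2)(u - 4)(u - 6) / 15
Then p(u) = -19·L_0(u) - 165·L_1(u) - 583·L_2(u) - 939·L_3(u).
Expanding and collecting terms gives p(u) = -3u^3 + 2u^2 - u - 1.
Evaluating at u = 10: p(10) = -2811.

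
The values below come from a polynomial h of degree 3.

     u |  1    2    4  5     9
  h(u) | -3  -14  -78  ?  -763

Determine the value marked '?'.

-143

The 4 known points determine the degree-3 polynomial uniquely.
Write h(u) = au^3 + bu^2 + cu + d. Substituting each data point gives a linear system:
  a + b + c + d = -3
  8a + 4b + 2c + d = -14
  64a + 16b + 4c + d = -78
  729a + 81b + 9c + d = -763
Solving the system yields a = -1, b = 0, c = -4, d = 2.
So h(u) = -u^3 - 4u + 2.
Then h(5) = -143.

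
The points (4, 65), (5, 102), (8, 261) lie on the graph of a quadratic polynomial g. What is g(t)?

Using the Lagrange interpolation formula with nodes 4, 5, 8:
  L_0(t) = (t - 5)(t - 8) / 4
  L_1(t) = (t - 4)(t - 8) / -3
  L_2(t) = (t - 4)(t - 5) / 12
Then g(t) = 65·L_0(t) + 102·L_1(t) + 261·L_2(t).
Expanding and collecting terms gives g(t) = 4t² + t - 3.
Check: g(8) = 261. ✓

g(t) = 4t^2 + t - 3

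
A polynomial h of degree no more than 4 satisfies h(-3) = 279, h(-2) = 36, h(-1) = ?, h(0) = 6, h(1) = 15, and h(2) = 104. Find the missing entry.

-1

The 5 known points determine the degree-4 polynomial uniquely.
Write h(n) = an^4 + bn^3 + cn^2 + dn + e. Substituting each data point gives a linear system:
  81a - 27b + 9c - 3d + e = 279
  16a - 8b + 4c - 2d + e = 36
  e = 6
  a + b + c + d + e = 15
  16a + 8b + 4c + 2d + e = 104
Solving the system yields a = 5, b = 3, c = -4, d = 5, e = 6.
So h(n) = 5n⁴ + 3n³ - 4n² + 5n + 6.
Then h(-1) = -1.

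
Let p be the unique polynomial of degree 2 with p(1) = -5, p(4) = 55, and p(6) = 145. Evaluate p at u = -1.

5

Write p(u) = au^2 + bu + c. Substituting each data point gives a linear system:
  a + b + c = -5
  16a + 4b + c = 55
  36a + 6b + c = 145
Solving the system yields a = 5, b = -5, c = -5.
So p(u) = 5u^2 - 5u - 5.
Then p(-1) = 5.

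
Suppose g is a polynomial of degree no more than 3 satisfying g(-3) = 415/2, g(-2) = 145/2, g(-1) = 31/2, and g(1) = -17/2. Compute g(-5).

Using the Lagrange interpolation formula with nodes -3, -2, -1, 1:
  L_0(x) = (x + 2)(x + 1)(x - 1) / -8
  L_1(x) = (x + 3)(x + 1)(x - 1) / 3
  L_2(x) = (x + 3)(x + 2)(x - 1) / -4
  L_3(x) = (x + 3)(x + 2)(x + 1) / 24
Then g(x) = 415/2·L_0(x) + 145/2·L_1(x) + 31/2·L_2(x) - 17/2·L_3(x).
Expanding and collecting terms gives g(x) = -6x^3 + 3x^2 - 6x + 1/2.
Evaluating at x = -5: g(-5) = 1711/2.

1711/2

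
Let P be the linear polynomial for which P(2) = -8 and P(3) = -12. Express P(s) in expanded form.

P(s) = -4s

Write P(s) = as + b. Substituting each data point gives a linear system:
  2a + b = -8
  3a + b = -12
Solving the system yields a = -4, b = 0.
So P(s) = -4s.
Check: P(2) = -8. ✓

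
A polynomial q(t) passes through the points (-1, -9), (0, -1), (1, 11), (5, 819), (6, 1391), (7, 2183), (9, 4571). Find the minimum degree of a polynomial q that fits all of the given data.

3

Divided differences on the nodes -1, 0, 1, 5, 6, 7, 9:
  order 0: -9  -1  11  819  1391  2183  4571
  order 1: 8  12  202  572  792  1194
  order 2: 2  38  74  110  134
  order 3: 6  6  6  6
  order 4: 0  0  0
  order 5: 0  0
  order 6: 0
The order-3 divided differences are all 6 (nonzero) and every higher order vanishes, so the data lies on a polynomial of degree exactly 3.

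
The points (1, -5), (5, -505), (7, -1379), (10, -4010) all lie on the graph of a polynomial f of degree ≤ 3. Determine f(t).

Using the Lagrange interpolation formula with nodes 1, 5, 7, 10:
  L_0(t) = (t - 5)(t - 7)(t - 10) / -216
  L_1(t) = (t - 1)(t - 7)(t - 10) / 40
  L_2(t) = (t - 1)(t - 5)(t - 10) / -36
  L_3(t) = (t - 1)(t - 5)(t - 7) / 135
Then f(t) = -5·L_0(t) - 505·L_1(t) - 1379·L_2(t) - 4010·L_3(t).
Expanding and collecting terms gives f(t) = -4t^3 - t.
Check: f(7) = -1379. ✓

f(t) = -4t^3 - t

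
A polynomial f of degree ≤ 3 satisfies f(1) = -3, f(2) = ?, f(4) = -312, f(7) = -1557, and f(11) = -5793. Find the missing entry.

The 4 known points determine the degree-3 polynomial uniquely.
Write f(s) = as^3 + bs^2 + cs + d. Substituting each data point gives a linear system:
  a + b + c + d = -3
  64a + 16b + 4c + d = -312
  343a + 49b + 7c + d = -1557
  1331a + 121b + 11c + d = -5793
Solving the system yields a = -4, b = -4, c = 1, d = 4.
So f(s) = -4s^3 - 4s^2 + s + 4.
Then f(2) = -42.

-42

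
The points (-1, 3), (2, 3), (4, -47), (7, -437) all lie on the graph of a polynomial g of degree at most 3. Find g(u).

g(u) = -2u^3 + 5u^2 + u - 3

Using the Lagrange interpolation formula with nodes -1, 2, 4, 7:
  L_0(u) = (u - 2)(u - 4)(u - 7) / -120
  L_1(u) = (u + 1)(u - 4)(u - 7) / 30
  L_2(u) = (u + 1)(u - 2)(u - 7) / -30
  L_3(u) = (u + 1)(u - 2)(u - 4) / 120
Then g(u) = 3·L_0(u) + 3·L_1(u) - 47·L_2(u) - 437·L_3(u).
Expanding and collecting terms gives g(u) = -2u^3 + 5u^2 + u - 3.
Check: g(-1) = 3. ✓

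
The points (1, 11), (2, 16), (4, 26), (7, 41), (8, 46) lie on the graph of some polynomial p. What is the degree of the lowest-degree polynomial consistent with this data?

Divided differences on the nodes 1, 2, 4, 7, 8:
  order 0: 11  16  26  41  46
  order 1: 5  5  5  5
  order 2: 0  0  0
  order 3: 0  0
  order 4: 0
The order-1 divided differences are all 5 (nonzero) and every higher order vanishes, so the data lies on a polynomial of degree exactly 1.

1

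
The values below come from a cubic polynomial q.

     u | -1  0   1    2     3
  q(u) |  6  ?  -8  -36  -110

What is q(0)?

-2

The 4 known points determine the degree-3 polynomial uniquely.
Write q(u) = au^3 + bu^2 + cu + d. Substituting each data point gives a linear system:
  -a + b - c + d = 6
  a + b + c + d = -8
  8a + 4b + 2c + d = -36
  27a + 9b + 3c + d = -110
Solving the system yields a = -4, b = 1, c = -3, d = -2.
So q(u) = -4u³ + u² - 3u - 2.
Then q(0) = -2.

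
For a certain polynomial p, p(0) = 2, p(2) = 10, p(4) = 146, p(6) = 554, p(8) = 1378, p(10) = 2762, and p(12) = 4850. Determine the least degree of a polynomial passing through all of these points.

3

Forward differences of the values at t = 0, 2, 4, 6, 8, 10, 12:
  p  : 2  10  146  554  1378  2762  4850
  Δ  : 8  136  408  824  1384  2088
  Δ^2: 128  272  416  560  704
  Δ^3: 144  144  144  144
  Δ^4: 0  0  0
  Δ^5: 0  0
  Δ^6: 0
The third differences are constant (144) and nonzero, while all higher differences vanish, so the minimal degree is 3.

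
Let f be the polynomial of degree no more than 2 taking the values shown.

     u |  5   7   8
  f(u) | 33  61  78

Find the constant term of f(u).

Write f(u) = au^2 + bu + c. Substituting each data point gives a linear system:
  25a + 5b + c = 33
  49a + 7b + c = 61
  64a + 8b + c = 78
Solving the system yields a = 1, b = 2, c = -2.
So f(u) = u^2 + 2u - 2.
The constant term is -2.

-2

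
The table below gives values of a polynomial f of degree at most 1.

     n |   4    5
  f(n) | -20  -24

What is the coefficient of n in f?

Write f(n) = an + b. Substituting each data point gives a linear system:
  4a + b = -20
  5a + b = -24
Solving the system yields a = -4, b = -4.
So f(n) = -4n - 4.
The leading coefficient is -4.

-4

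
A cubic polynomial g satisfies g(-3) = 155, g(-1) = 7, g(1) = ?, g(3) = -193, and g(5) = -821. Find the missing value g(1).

The 4 known points determine the degree-3 polynomial uniquely.
Write g(x) = ax^3 + bx^2 + cx + d. Substituting each data point gives a linear system:
  -27a + 9b - 3c + d = 155
  -a + b - c + d = 7
  27a + 9b + 3c + d = -193
  125a + 25b + 5c + d = -821
Solving the system yields a = -6, b = -2, c = -4, d = -1.
So g(x) = -6x³ - 2x² - 4x - 1.
Then g(1) = -13.

-13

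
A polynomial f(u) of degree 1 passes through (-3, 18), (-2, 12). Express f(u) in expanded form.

f(u) = -6u

Using the Lagrange interpolation formula with nodes -3, -2:
  L_0(u) = (u + 2) / -1
  L_1(u) = (u + 3) / 1
Then f(u) = 18·L_0(u) + 12·L_1(u).
Expanding and collecting terms gives f(u) = -6u.
Check: f(-3) = 18. ✓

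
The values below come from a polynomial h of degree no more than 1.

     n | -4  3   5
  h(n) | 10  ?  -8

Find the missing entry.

-4

The 2 known points determine the degree-1 polynomial uniquely.
Write h(n) = an + b. Substituting each data point gives a linear system:
  -4a + b = 10
  5a + b = -8
Solving the system yields a = -2, b = 2.
So h(n) = -2n + 2.
Then h(3) = -4.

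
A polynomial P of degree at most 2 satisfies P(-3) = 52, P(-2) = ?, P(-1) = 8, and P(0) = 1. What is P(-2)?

The 3 known points determine the degree-2 polynomial uniquely.
Write P(x) = ax^2 + bx + c. Substituting each data point gives a linear system:
  9a - 3b + c = 52
  a - b + c = 8
  c = 1
Solving the system yields a = 5, b = -2, c = 1.
So P(x) = 5x^2 - 2x + 1.
Then P(-2) = 25.

25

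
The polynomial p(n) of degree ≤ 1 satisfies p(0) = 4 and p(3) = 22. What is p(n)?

Using the Lagrange interpolation formula with nodes 0, 3:
  L_0(n) = (n - 3) / -3
  L_1(n) = n / 3
Then p(n) = 4·L_0(n) + 22·L_1(n).
Expanding and collecting terms gives p(n) = 6n + 4.
Check: p(0) = 4. ✓

p(n) = 6n + 4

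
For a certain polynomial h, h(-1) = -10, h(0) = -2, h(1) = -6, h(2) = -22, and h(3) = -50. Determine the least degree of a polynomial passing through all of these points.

Forward differences of the values at n = -1, 0, 1, 2, 3:
  h  : -10  -2  -6  -22  -50
  Δ  : 8  -4  -16  -28
  Δ^2: -12  -12  -12
  Δ^3: 0  0
  Δ^4: 0
The second differences are constant (-12) and nonzero, while all higher differences vanish, so the minimal degree is 2.

2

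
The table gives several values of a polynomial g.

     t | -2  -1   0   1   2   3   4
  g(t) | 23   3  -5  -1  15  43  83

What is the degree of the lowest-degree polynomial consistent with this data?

2

Forward differences of the values at t = -2, -1, 0, 1, 2, 3, 4:
  g  : 23  3  -5  -1  15  43  83
  Δ  : -20  -8  4  16  28  40
  Δ^2: 12  12  12  12  12
  Δ^3: 0  0  0  0
  Δ^4: 0  0  0
  Δ^5: 0  0
  Δ^6: 0
The second differences are constant (12) and nonzero, while all higher differences vanish, so the minimal degree is 2.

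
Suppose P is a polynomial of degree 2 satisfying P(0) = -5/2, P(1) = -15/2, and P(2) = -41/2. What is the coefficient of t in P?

Write P(t) = at^2 + bt + c. Substituting each data point gives a linear system:
  c = -5/2
  a + b + c = -15/2
  4a + 2b + c = -41/2
Solving the system yields a = -4, b = -1, c = -5/2.
So P(t) = -4t² - t - 5/2.
The coefficient of t is -1.

-1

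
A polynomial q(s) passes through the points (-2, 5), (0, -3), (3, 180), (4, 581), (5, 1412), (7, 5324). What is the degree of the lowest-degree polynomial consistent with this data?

Divided differences on the nodes -2, 0, 3, 4, 5, 7:
  order 0: 5  -3  180  581  1412  5324
  order 1: -4  61  401  831  1956
  order 2: 13  85  215  375
  order 3: 12  26  40
  order 4: 2  2
  order 5: 0
The order-4 divided differences are all 2 (nonzero) and every higher order vanishes, so the data lies on a polynomial of degree exactly 4.

4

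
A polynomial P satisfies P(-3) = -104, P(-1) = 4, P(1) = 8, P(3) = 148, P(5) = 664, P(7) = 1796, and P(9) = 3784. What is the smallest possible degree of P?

3

Forward differences of the values at s = -3, -1, 1, 3, 5, 7, 9:
  P  : -104  4  8  148  664  1796  3784
  Δ  : 108  4  140  516  1132  1988
  Δ^2: -104  136  376  616  856
  Δ^3: 240  240  240  240
  Δ^4: 0  0  0
  Δ^5: 0  0
  Δ^6: 0
The third differences are constant (240) and nonzero, while all higher differences vanish, so the minimal degree is 3.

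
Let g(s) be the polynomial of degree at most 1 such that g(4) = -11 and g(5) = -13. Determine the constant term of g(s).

-3

Write g(s) = as + b. Substituting each data point gives a linear system:
  4a + b = -11
  5a + b = -13
Solving the system yields a = -2, b = -3.
So g(s) = -2s - 3.
The constant term is -3.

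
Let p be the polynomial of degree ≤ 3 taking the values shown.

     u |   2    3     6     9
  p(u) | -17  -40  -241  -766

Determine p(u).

Write p(u) = au^3 + bu^2 + cu + d. Substituting each data point gives a linear system:
  8a + 4b + 2c + d = -17
  27a + 9b + 3c + d = -40
  216a + 36b + 6c + d = -241
  729a + 81b + 9c + d = -766
Solving the system yields a = -1, b = 0, c = -4, d = -1.
So p(u) = -u³ - 4u - 1.
Check: p(9) = -766. ✓

p(u) = -u^3 - 4u - 1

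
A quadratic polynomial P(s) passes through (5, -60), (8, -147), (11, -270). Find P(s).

P(s) = -2s^2 - 3s + 5

Write P(s) = as^2 + bs + c. Substituting each data point gives a linear system:
  25a + 5b + c = -60
  64a + 8b + c = -147
  121a + 11b + c = -270
Solving the system yields a = -2, b = -3, c = 5.
So P(s) = -2s^2 - 3s + 5.
Check: P(8) = -147. ✓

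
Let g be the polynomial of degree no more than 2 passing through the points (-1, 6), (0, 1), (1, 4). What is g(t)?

g(t) = 4t^2 - t + 1

Write g(t) = at^2 + bt + c. Substituting each data point gives a linear system:
  a - b + c = 6
  c = 1
  a + b + c = 4
Solving the system yields a = 4, b = -1, c = 1.
So g(t) = 4t^2 - t + 1.
Check: g(1) = 4. ✓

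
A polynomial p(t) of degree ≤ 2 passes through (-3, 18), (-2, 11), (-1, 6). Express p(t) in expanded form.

p(t) = t^2 - 2t + 3

Using the Lagrange interpolation formula with nodes -3, -2, -1:
  L_0(t) = (t + 2)(t + 1) / 2
  L_1(t) = (t + 3)(t + 1) / -1
  L_2(t) = (t + 3)(t + 2) / 2
Then p(t) = 18·L_0(t) + 11·L_1(t) + 6·L_2(t).
Expanding and collecting terms gives p(t) = t² - 2t + 3.
Check: p(-2) = 11. ✓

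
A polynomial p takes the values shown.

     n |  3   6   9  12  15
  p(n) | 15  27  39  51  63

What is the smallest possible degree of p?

1

Forward differences of the values at n = 3, 6, 9, 12, 15:
  p  : 15  27  39  51  63
  Δ  : 12  12  12  12
  Δ^2: 0  0  0
  Δ^3: 0  0
  Δ^4: 0
The first differences are constant (12) and nonzero, while all higher differences vanish, so the minimal degree is 1.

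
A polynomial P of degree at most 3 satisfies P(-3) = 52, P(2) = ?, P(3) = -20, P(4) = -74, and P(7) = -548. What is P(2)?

2

The 4 known points determine the degree-3 polynomial uniquely.
Write P(x) = ax^3 + bx^2 + cx + d. Substituting each data point gives a linear system:
  -27a + 9b - 3c + d = 52
  27a + 9b + 3c + d = -20
  64a + 16b + 4c + d = -74
  343a + 49b + 7c + d = -548
Solving the system yields a = -2, b = 2, c = 6, d = -2.
So P(x) = -2x³ + 2x² + 6x - 2.
Then P(2) = 2.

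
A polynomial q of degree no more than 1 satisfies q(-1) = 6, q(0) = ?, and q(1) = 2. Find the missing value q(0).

On equispaced nodes a degree-1 polynomial has vanishing second forward difference, so
  q(-1) - 2·q(0) + q(1) = 0.
Substituting the known values and solving for q(0):
  -2·q(0) = -8
  q(0) = 4.

4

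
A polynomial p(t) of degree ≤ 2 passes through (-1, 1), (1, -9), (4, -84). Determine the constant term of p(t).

Write p(t) = at^2 + bt + c. Substituting each data point gives a linear system:
  a - b + c = 1
  a + b + c = -9
  16a + 4b + c = -84
Solving the system yields a = -4, b = -5, c = 0.
So p(t) = -4t² - 5t.
The constant term is 0.

0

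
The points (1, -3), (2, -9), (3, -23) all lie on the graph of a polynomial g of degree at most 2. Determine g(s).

Write g(s) = as^2 + bs + c. Substituting each data point gives a linear system:
  a + b + c = -3
  4a + 2b + c = -9
  9a + 3b + c = -23
Solving the system yields a = -4, b = 6, c = -5.
So g(s) = -4s^2 + 6s - 5.
Check: g(2) = -9. ✓

g(s) = -4s^2 + 6s - 5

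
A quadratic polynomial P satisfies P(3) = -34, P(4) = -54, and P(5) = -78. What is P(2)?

-18

Write P(t) = at^2 + bt + c. Substituting each data point gives a linear system:
  9a + 3b + c = -34
  16a + 4b + c = -54
  25a + 5b + c = -78
Solving the system yields a = -2, b = -6, c = 2.
So P(t) = -2t² - 6t + 2.
Then P(2) = -18.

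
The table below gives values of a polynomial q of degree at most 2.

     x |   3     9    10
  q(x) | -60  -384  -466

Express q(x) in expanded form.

Write q(x) = ax^2 + bx + c. Substituting each data point gives a linear system:
  9a + 3b + c = -60
  81a + 9b + c = -384
  100a + 10b + c = -466
Solving the system yields a = -4, b = -6, c = -6.
So q(x) = -4x^2 - 6x - 6.
Check: q(9) = -384. ✓

q(x) = -4x^2 - 6x - 6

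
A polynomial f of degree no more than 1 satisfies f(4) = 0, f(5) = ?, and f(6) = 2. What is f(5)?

The 2 known points determine the degree-1 polynomial uniquely.
Write f(u) = au + b. Substituting each data point gives a linear system:
  4a + b = 0
  6a + b = 2
Solving the system yields a = 1, b = -4.
So f(u) = u - 4.
Then f(5) = 1.

1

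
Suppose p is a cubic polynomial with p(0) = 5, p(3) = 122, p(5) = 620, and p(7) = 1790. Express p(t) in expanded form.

p(t) = 6t^3 - 6t^2 + 3t + 5

Using the Lagrange interpolation formula with nodes 0, 3, 5, 7:
  L_0(t) = (t - 3)(t - 5)(t - 7) / -105
  L_1(t) = t(t - 5)(t - 7) / 24
  L_2(t) = t(t - 3)(t - 7) / -20
  L_3(t) = t(t - 3)(t - 5) / 56
Then p(t) = 5·L_0(t) + 122·L_1(t) + 620·L_2(t) + 1790·L_3(t).
Expanding and collecting terms gives p(t) = 6t^3 - 6t^2 + 3t + 5.
Check: p(3) = 122. ✓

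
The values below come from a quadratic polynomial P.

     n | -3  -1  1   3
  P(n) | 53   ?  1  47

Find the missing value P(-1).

On equispaced nodes a degree-2 polynomial has vanishing third forward difference, so
  - P(-3) + 3·P(-1) - 3·P(1) + P(3) = 0.
Substituting the known values and solving for P(-1):
  3·P(-1) = 9
  P(-1) = 3.

3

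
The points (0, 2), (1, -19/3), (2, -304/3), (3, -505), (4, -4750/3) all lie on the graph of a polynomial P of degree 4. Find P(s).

P(s) = -6s^4 - s^3 + (5/3)s^2 - 3s + 2

Write P(s) = as^4 + bs^3 + cs^2 + ds + e. Substituting each data point gives a linear system:
  e = 2
  a + b + c + d + e = -19/3
  16a + 8b + 4c + 2d + e = -304/3
  81a + 27b + 9c + 3d + e = -505
  256a + 64b + 16c + 4d + e = -4750/3
Solving the system yields a = -6, b = -1, c = 5/3, d = -3, e = 2.
So P(s) = -6s^4 - s^3 + (5/3)s^2 - 3s + 2.
Check: P(3) = -505. ✓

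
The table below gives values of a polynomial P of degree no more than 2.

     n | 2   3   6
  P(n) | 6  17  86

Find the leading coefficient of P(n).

3

Write P(n) = an^2 + bn + c. Substituting each data point gives a linear system:
  4a + 2b + c = 6
  9a + 3b + c = 17
  36a + 6b + c = 86
Solving the system yields a = 3, b = -4, c = 2.
So P(n) = 3n^2 - 4n + 2.
The leading coefficient is 3.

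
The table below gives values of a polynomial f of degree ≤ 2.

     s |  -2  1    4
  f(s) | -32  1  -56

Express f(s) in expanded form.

Using the Lagrange interpolation formula with nodes -2, 1, 4:
  L_0(s) = (s - 1)(s - 4) / 18
  L_1(s) = (s + 2)(s - 4) / -9
  L_2(s) = (s + 2)(s - 1) / 18
Then f(s) = -32·L_0(s) + 1·L_1(s) - 56·L_2(s).
Expanding and collecting terms gives f(s) = -5s² + 6s.
Check: f(1) = 1. ✓

f(s) = -5s^2 + 6s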